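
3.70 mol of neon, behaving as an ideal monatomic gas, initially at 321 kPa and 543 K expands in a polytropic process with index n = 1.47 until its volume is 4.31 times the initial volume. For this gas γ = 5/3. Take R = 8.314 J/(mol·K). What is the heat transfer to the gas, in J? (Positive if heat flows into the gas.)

V₁ = nRT₁/P₁ = 3.70×8.314×543/321 = 52.0 L.
Polytropic n=1.47: T₂ = T₁(V₁/V₂)^(n−1) = 543×(0.232)^0.47 = 273 K; P₂ = P₁(V₁/V₂)^n = 37.5 kPa.
W = (P₁V₁−P₂V₂)/(n−1) = (321×52.0−37.5×224)/0.47 = 17700 J.
ΔU = nCvΔT = 3.70×12.5×(273−543) = -12400 J.
Q = ΔU + W = 5210 J.

5210 J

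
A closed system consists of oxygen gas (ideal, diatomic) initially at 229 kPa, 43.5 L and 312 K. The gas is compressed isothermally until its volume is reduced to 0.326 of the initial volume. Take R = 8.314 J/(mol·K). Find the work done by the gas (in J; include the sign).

-11200 J

n = P₁V₁/(RT₁) = 229×43.5/(8.314×312) = 3.84 mol.
Isothermal: T stays 312 K; PV = const ⇒ V₂ = 14.2 L, P₂ = 702 kPa.
W = nRT ln(V₂/V₁) = 3.84×8.314×312×ln(0.326) = -11200 J.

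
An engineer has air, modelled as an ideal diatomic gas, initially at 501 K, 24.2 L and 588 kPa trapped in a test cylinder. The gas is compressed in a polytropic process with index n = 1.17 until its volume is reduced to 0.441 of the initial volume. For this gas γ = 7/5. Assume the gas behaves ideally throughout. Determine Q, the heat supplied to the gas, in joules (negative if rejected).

n = P₁V₁/(RT₁) = 588×24.2/(8.314×501) = 3.42 mol.
Polytropic n=1.17: T₂ = T₁(V₁/V₂)^(n−1) = 501×(2.27)^0.17 = 576 K; P₂ = P₁(V₁/V₂)^n = 1530 kPa.
W = (P₁V₁−P₂V₂)/(n−1) = (588×24.2−1530×10.7)/0.17 = -12500 J.
ΔU = nCvΔT = 3.42×20.8×(576−501) = 5310 J.
Q = ΔU + W = -7190 J.

-7190 J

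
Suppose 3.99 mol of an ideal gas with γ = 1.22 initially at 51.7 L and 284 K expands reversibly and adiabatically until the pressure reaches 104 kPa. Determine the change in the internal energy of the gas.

-4120 J

P₁ = nRT₁/V₁ = 3.99×8.314×284/51.7 = 182 kPa.
Adiabatic: T₂/T₁ = (P₂/P₁)^((γ−1)/γ) ⇒ T₂ = 284×(0.571)^0.180 = 257 K; V₂ = 81.9 L.
For an ideal gas ΔU = nCvΔT with Cv = R/(γ−1) = 37.8 J/(mol·K).
ΔU = 3.99×37.8×(257−284) = -4120 J.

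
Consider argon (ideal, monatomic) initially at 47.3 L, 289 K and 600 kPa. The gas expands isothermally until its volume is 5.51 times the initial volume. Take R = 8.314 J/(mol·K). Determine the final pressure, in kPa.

109 kPa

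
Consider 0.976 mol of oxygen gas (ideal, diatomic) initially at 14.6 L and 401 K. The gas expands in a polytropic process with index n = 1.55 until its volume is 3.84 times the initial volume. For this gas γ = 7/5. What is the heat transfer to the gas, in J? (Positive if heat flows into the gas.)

P₁ = nRT₁/V₁ = 0.976×8.314×401/14.6 = 223 kPa.
Polytropic n=1.55: T₂ = T₁(V₁/V₂)^(n−1) = 401×(0.260)^0.55 = 191 K; P₂ = P₁(V₁/V₂)^n = 27.7 kPa.
W = (P₁V₁−P₂V₂)/(n−1) = (223×14.6−27.7×56.1)/0.55 = 3090 J.
ΔU = nCvΔT = 0.976×20.8×(191−401) = -4250 J.
Q = ΔU + W = -1160 J.

-1160 J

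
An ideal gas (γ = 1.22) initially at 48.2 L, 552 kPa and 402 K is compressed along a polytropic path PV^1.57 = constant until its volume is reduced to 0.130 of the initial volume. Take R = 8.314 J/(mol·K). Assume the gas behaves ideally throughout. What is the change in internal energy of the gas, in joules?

n = P₁V₁/(RT₁) = 552×48.2/(8.314×402) = 7.96 mol.
Polytropic n=1.57: T₂ = T₁(V₁/V₂)^(n−1) = 402×(7.69)^0.57 = 1290 K; P₂ = P₁(V₁/V₂)^n = 13600 kPa.
For an ideal gas ΔU = nCvΔT with Cv = R/(γ−1) = 37.8 J/(mol·K).
ΔU = 7.96×37.8×(1290−402) = 266000 J.

266000 J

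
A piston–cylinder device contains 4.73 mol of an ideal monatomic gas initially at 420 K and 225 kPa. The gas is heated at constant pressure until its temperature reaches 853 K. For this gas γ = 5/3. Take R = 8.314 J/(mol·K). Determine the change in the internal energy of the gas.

25500 J

V₁ = nRT₁/P₁ = 4.73×8.314×420/225 = 73.4 L.
Isobaric: P stays 225 kPa; V/T = const ⇒ T₂ = 853 K, V₂ = 149 L.
For an ideal gas ΔU = nCvΔT with Cv = (3/2)R = 12.5 J/(mol·K).
ΔU = 4.73×12.5×(853−420) = 25500 J.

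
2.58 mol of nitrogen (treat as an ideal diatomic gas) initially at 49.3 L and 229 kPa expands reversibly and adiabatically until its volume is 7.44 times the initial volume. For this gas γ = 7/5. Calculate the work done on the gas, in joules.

T₁ = P₁V₁/(nR) = 229×49.3/(2.58×8.314) = 526 K.
Adiabatic: TV^(γ−1) = const ⇒ T₂ = 526×(0.134)^0.400 = 236 K; PV^γ = const ⇒ P₂ = 13.8 kPa.
ΔU = nCvΔT = 2.58×20.8×(236−526) = -15600 J.
Q = 0 for an adiabatic process, so W = −ΔU = 15600 J.
Work done on the gas = −W_by = -15600 J.

-15600 J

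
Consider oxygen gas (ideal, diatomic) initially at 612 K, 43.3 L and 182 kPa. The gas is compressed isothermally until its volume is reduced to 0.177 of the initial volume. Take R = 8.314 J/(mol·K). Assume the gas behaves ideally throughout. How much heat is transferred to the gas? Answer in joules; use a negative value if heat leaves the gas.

n = P₁V₁/(RT₁) = 182×43.3/(8.314×612) = 1.55 mol.
Isothermal: T stays 612 K; PV = const ⇒ V₂ = 7.66 L, P₂ = 1030 kPa.
ΔU = 0 (ideal gas, T constant).
W = nRT ln(V₂/V₁) = 1.55×8.314×612×ln(0.177) = -13600 J.
Q = ΔU + W = -13600 J.

-13600 J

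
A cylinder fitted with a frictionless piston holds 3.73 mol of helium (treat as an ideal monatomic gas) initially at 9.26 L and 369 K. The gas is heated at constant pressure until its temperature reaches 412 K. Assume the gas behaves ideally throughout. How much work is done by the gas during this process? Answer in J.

1330 J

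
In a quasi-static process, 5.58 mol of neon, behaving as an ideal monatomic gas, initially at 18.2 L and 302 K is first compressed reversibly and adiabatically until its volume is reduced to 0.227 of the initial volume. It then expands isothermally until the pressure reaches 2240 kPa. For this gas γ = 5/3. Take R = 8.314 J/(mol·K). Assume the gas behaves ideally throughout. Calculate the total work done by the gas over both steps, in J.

17400 J

P₁ = nRT₁/V₁ = 5.58×8.314×302/18.2 = 770 kPa.
Step 1 — Adiabatic: TV^(γ−1) = const ⇒ T₂ = 302×(4.41)^0.667 = 812 K; PV^γ = const ⇒ P₂ = 9110 kPa.
ΔU = nCvΔT = 5.58×12.5×(812−302) = 35500 J.
Q = 0 for an adiabatic process, so W = −ΔU = -35500 J.
State after step 1: P = 9110 kPa, V = 4.13 L, T = 812 K.
Step 2 — Isothermal: T stays 812 K; PV = const ⇒ V₂ = 16.8 L, P₂ = 2240 kPa.
ΔU = 0 (ideal gas, T constant).
W = nRT ln(V₂/V₁) = 5.58×8.314×812×ln(4.07) = 52800 J.
Q = ΔU + W = 52800 J.
Net over both steps: W = 17400 J, Q = 52800 J, ΔU = 35500 J.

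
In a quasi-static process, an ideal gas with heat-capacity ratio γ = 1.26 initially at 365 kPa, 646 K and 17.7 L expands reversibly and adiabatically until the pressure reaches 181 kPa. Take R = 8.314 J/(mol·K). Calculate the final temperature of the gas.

Adiabatic: T₂/T₁ = (P₂/P₁)^((γ−1)/γ) ⇒ T₂ = 646×(0.496)^0.206 = 559 K; V₂ = 30.9 L.

559 K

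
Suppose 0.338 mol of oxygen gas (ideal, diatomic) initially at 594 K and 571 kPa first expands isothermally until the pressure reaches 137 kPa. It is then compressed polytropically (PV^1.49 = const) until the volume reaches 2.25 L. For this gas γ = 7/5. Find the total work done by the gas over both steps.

V₁ = nRT₁/P₁ = 0.338×8.314×594/571 = 2.92 L.
Step 1 — Isothermal: T stays 594 K; PV = const ⇒ V₂ = 12.2 L, P₂ = 137 kPa.
ΔU = 0 (ideal gas, T constant).
W = nRT ln(V₂/V₁) = 0.338×8.314×594×ln(4.17) = 2380 J.
Q = ΔU + W = 2380 J.
State after step 1: P = 137 kPa, V = 12.2 L, T = 594 K.
Step 2 — Polytropic n=1.49: T₂ = T₁(V₁/V₂)^(n−1) = 594×(5.42)^0.49 = 1360 K; P₂ = P₁(V₁/V₂)^n = 1700 kPa.
W = (P₁V₁−P₂V₂)/(n−1) = (137×12.2−1700×2.25)/0.49 = -4390 J.
ΔU = nCvΔT = 0.338×20.8×(1360−594) = 5380 J.
Q = ΔU + W = 987 J.
Net over both steps: W = -2010 J, Q = 3370 J, ΔU = 5380 J.

-2010 J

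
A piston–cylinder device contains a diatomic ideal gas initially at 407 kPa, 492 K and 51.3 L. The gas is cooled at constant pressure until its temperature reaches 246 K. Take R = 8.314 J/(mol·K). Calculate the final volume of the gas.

Isobaric: P stays 407 kPa; V/T = const ⇒ T₂ = 246 K, V₂ = 25.6 L.

25.6 L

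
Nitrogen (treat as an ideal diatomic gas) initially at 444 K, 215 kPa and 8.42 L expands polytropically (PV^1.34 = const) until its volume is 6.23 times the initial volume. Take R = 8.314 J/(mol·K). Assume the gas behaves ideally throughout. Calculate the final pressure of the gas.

Polytropic n=1.34: T₂ = T₁(V₁/V₂)^(n−1) = 444×(0.161)^0.34 = 238 K; P₂ = P₁(V₁/V₂)^n = 18.5 kPa.

18.5 kPa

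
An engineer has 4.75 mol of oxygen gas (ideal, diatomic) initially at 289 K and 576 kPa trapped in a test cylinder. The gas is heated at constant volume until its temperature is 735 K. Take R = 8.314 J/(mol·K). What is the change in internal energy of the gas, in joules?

44000 J

V₁ = nRT₁/P₁ = 4.75×8.314×289/576 = 19.8 L.
Isochoric: V stays 19.8 L; P/T = const ⇒ T₂ = 735 K, P₂ = 1460 kPa.
For an ideal gas ΔU = nCvΔT with Cv = (5/2)R = 20.8 J/(mol·K).
ΔU = 4.75×20.8×(735−289) = 44000 J.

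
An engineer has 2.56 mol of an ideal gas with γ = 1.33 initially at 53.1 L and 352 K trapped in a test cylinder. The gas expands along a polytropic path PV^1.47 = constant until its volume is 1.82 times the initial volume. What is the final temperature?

P₁ = nRT₁/V₁ = 2.56×8.314×352/53.1 = 141 kPa.
Polytropic n=1.47: T₂ = T₁(V₁/V₂)^(n−1) = 352×(0.549)^0.47 = 266 K; P₂ = P₁(V₁/V₂)^n = 58.5 kPa.

266 K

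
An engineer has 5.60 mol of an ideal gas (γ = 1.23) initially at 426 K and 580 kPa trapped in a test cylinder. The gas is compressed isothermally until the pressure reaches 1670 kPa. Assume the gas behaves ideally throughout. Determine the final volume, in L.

11.9 L

V₁ = nRT₁/P₁ = 5.60×8.314×426/580 = 34.2 L.
Isothermal: T stays 426 K; PV = const ⇒ V₂ = 11.9 L, P₂ = 1670 kPa.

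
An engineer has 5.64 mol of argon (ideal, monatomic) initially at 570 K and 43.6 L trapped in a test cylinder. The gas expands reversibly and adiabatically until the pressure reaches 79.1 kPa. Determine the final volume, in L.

149 L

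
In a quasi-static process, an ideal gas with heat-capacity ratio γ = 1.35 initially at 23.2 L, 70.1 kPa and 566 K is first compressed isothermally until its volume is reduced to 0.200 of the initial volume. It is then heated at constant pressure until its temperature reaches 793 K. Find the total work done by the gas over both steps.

n = P₁V₁/(RT₁) = 70.1×23.2/(8.314×566) = 0.346 mol.
Step 1 — Isothermal: T stays 566 K; PV = const ⇒ V₂ = 4.64 L, P₂ = 350 kPa.
ΔU = 0 (ideal gas, T constant).
W = nRT ln(V₂/V₁) = 0.346×8.314×566×ln(0.200) = -2620 J.
Q = ΔU + W = -2620 J.
State after step 1: P = 350 kPa, V = 4.64 L, T = 566 K.
Step 2 — Isobaric: P stays 350 kPa; V/T = const ⇒ T₂ = 793 K, V₂ = 6.50 L.
W = PΔV = 350×(6.50−4.64) kPa·L = 652 J.
ΔU = nCvΔT = 0.346×23.8×(793−566) = 1860 J.
Q = ΔU + W = nCpΔT = 2520 J.
Net over both steps: W = -1970 J, Q = -102 J, ΔU = 1860 J.

-1970 J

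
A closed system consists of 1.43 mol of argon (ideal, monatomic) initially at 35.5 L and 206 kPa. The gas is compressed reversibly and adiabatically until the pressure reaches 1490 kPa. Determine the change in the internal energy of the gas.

T₁ = P₁V₁/(nR) = 206×35.5/(1.43×8.314) = 615 K.
Adiabatic: T₂/T₁ = (P₂/P₁)^((γ−1)/γ) ⇒ T₂ = 615×(7.23)^0.400 = 1360 K; V₂ = 10.8 L.
For an ideal gas ΔU = nCvΔT with Cv = (3/2)R = 12.5 J/(mol·K).
ΔU = 1.43×12.5×(1360−615) = 13200 J.

13200 J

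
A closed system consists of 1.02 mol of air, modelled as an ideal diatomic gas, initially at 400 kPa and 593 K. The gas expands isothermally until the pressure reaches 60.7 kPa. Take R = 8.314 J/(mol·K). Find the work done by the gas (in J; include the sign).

9480 J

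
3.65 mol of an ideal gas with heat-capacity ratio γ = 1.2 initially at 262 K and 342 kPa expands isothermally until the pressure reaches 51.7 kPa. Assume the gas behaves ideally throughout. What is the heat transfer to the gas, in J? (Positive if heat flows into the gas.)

15000 J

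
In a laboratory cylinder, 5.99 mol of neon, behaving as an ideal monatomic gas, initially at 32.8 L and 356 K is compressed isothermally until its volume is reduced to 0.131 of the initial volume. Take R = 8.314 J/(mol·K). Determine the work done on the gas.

36000 J

P₁ = nRT₁/V₁ = 5.99×8.314×356/32.8 = 541 kPa.
Isothermal: T stays 356 K; PV = const ⇒ V₂ = 4.30 L, P₂ = 4130 kPa.
W = nRT ln(V₂/V₁) = 5.99×8.314×356×ln(0.131) = -36000 J.
Work done on the gas = −W_by = 36000 J.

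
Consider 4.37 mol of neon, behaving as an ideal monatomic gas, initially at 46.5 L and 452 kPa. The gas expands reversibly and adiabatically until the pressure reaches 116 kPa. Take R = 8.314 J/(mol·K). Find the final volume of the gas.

105 L

T₁ = P₁V₁/(nR) = 452×46.5/(4.37×8.314) = 578 K.
Adiabatic: T₂/T₁ = (P₂/P₁)^((γ−1)/γ) ⇒ T₂ = 578×(0.257)^0.400 = 336 K; V₂ = 105 L.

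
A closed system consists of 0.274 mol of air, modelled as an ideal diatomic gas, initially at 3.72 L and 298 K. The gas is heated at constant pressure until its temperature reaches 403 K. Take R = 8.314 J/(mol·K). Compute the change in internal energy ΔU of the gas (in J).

P₁ = nRT₁/V₁ = 0.274×8.314×298/3.72 = 182 kPa.
Isobaric: P stays 182 kPa; V/T = const ⇒ T₂ = 403 K, V₂ = 5.03 L.
For an ideal gas ΔU = nCvΔT with Cv = (5/2)R = 20.8 J/(mol·K).
ΔU = 0.274×20.8×(403−298) = 598 J.

598 J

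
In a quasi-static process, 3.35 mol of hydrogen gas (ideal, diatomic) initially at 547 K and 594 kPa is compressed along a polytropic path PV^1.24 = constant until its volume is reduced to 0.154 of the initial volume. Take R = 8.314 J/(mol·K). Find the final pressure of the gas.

6040 kPa

V₁ = nRT₁/P₁ = 3.35×8.314×547/594 = 25.6 L.
Polytropic n=1.24: T₂ = T₁(V₁/V₂)^(n−1) = 547×(6.49)^0.24 = 857 K; P₂ = P₁(V₁/V₂)^n = 6040 kPa.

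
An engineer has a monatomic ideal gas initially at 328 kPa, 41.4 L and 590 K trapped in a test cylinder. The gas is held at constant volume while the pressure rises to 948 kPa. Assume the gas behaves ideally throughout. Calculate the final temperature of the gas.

Isochoric: V stays 41.4 L; P/T = const ⇒ T₂ = 1710 K, P₂ = 948 kPa.

1710 K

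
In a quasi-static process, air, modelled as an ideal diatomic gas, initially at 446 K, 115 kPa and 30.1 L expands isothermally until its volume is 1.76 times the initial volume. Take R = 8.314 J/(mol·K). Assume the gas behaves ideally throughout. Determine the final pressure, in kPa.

65.3 kPa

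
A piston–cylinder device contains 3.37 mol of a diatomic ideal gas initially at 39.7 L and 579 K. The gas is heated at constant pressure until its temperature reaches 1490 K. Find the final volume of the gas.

102 L

P₁ = nRT₁/V₁ = 3.37×8.314×579/39.7 = 409 kPa.
Isobaric: P stays 409 kPa; V/T = const ⇒ T₂ = 1490 K, V₂ = 102 L.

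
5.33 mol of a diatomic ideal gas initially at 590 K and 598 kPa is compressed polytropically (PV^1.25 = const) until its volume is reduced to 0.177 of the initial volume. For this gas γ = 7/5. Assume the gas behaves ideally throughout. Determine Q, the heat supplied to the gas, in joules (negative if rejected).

V₁ = nRT₁/P₁ = 5.33×8.314×590/598 = 43.7 L.
Polytropic n=1.25: T₂ = T₁(V₁/V₂)^(n−1) = 590×(5.65)^0.25 = 910 K; P₂ = P₁(V₁/V₂)^n = 5210 kPa.
W = (P₁V₁−P₂V₂)/(n−1) = (598×43.7−5210×7.74)/0.25 = -56700 J.
ΔU = nCvΔT = 5.33×20.8×(910−590) = 35400 J.
Q = ΔU + W = -21200 J.

-21200 J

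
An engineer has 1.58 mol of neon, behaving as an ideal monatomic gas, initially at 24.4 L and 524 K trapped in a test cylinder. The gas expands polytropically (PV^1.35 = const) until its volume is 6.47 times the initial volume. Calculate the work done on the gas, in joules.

-9440 J

P₁ = nRT₁/V₁ = 1.58×8.314×524/24.4 = 282 kPa.
Polytropic n=1.35: T₂ = T₁(V₁/V₂)^(n−1) = 524×(0.155)^0.35 = 273 K; P₂ = P₁(V₁/V₂)^n = 22.7 kPa.
W = (P₁V₁−P₂V₂)/(n−1) = (282×24.4−22.7×158)/0.35 = 9440 J.
Work done on the gas = −W_by = -9440 J.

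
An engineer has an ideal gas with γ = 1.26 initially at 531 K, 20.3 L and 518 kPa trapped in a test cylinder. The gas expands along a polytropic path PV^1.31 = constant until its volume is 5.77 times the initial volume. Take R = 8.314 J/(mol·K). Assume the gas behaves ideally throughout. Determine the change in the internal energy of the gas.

n = P₁V₁/(RT₁) = 518×20.3/(8.314×531) = 2.38 mol.
Polytropic n=1.31: T₂ = T₁(V₁/V₂)^(n−1) = 531×(0.173)^0.31 = 308 K; P₂ = P₁(V₁/V₂)^n = 52.1 kPa.
For an ideal gas ΔU = nCvΔT with Cv = R/(γ−1) = 32.0 J/(mol·K).
ΔU = 2.38×32.0×(308−531) = -17000 J.

-17000 J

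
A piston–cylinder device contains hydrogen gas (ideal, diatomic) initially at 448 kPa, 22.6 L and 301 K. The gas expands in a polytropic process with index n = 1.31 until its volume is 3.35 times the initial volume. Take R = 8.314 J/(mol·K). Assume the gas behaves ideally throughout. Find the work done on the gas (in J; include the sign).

-10200 J

n = P₁V₁/(RT₁) = 448×22.6/(8.314×301) = 4.05 mol.
Polytropic n=1.31: T₂ = T₁(V₁/V₂)^(n−1) = 301×(0.299)^0.31 = 207 K; P₂ = P₁(V₁/V₂)^n = 91.9 kPa.
W = (P₁V₁−P₂V₂)/(n−1) = (448×22.6−91.9×75.7)/0.31 = 10200 J.
Work done on the gas = −W_by = -10200 J.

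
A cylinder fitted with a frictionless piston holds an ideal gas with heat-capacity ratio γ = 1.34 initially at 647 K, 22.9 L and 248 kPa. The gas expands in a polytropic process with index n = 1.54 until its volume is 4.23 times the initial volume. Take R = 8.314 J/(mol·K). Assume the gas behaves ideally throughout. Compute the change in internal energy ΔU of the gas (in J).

-9040 J

n = P₁V₁/(RT₁) = 248×22.9/(8.314×647) = 1.06 mol.
Polytropic n=1.54: T₂ = T₁(V₁/V₂)^(n−1) = 647×(0.236)^0.54 = 297 K; P₂ = P₁(V₁/V₂)^n = 26.9 kPa.
For an ideal gas ΔU = nCvΔT with Cv = R/(γ−1) = 24.5 J/(mol·K).
ΔU = 1.06×24.5×(297−647) = -9040 J.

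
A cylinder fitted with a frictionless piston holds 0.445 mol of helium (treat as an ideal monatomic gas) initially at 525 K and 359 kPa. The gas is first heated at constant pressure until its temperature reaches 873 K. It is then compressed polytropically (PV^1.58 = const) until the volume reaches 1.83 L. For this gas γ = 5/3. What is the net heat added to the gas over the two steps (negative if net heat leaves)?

2120 J

V₁ = nRT₁/P₁ = 0.445×8.314×525/359 = 5.41 L.
Step 1 — Isobaric: P stays 359 kPa; V/T = const ⇒ T₂ = 873 K, V₂ = 9.00 L.
W = PΔV = 359×(9.00−5.41) kPa·L = 1290 J.
ΔU = nCvΔT = 0.445×12.5×(873−525) = 1930 J.
Q = ΔU + W = nCpΔT = 3220 J.
State after step 1: P = 359 kPa, V = 9.00 L, T = 873 K.
Step 2 — Polytropic n=1.58: T₂ = T₁(V₁/V₂)^(n−1) = 873×(4.92)^0.58 = 2200 K; P₂ = P₁(V₁/V₂)^n = 4450 kPa.
W = (P₁V₁−P₂V₂)/(n−1) = (359×9.00−4450×1.83)/0.58 = -8460 J.
ΔU = nCvΔT = 0.445×12.5×(2200−873) = 7360 J.
Q = ΔU + W = -1100 J.
Net over both steps: W = -7170 J, Q = 2120 J, ΔU = 9290 J.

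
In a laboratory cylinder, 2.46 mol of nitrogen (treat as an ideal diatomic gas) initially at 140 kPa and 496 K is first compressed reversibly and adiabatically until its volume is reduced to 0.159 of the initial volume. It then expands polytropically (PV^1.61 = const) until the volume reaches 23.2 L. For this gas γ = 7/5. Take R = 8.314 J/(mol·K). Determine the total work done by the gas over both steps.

V₁ = nRT₁/P₁ = 2.46×8.314×496/140 = 72.5 L.
Step 1 — Adiabatic: TV^(γ−1) = const ⇒ T₂ = 496×(6.29)^0.400 = 1030 K; PV^γ = const ⇒ P₂ = 1840 kPa.
ΔU = nCvΔT = 2.46×20.8×(1030−496) = 27600 J.
Q = 0 for an adiabatic process, so W = −ΔU = -27600 J.
State after step 1: P = 1840 kPa, V = 11.5 L, T = 1030 K.
Step 2 — Polytropic n=1.61: T₂ = T₁(V₁/V₂)^(n−1) = 1030×(0.497)^0.61 = 675 K; P₂ = P₁(V₁/V₂)^n = 595 kPa.
W = (P₁V₁−P₂V₂)/(n−1) = (1840×11.5−595×23.2)/0.61 = 12100 J.
ΔU = nCvΔT = 2.46×20.8×(675−1030) = -18400 J.
Q = ΔU + W = -6330 J.
Net over both steps: W = -15500 J, Q = -6330 J, ΔU = 9170 J.

-15500 J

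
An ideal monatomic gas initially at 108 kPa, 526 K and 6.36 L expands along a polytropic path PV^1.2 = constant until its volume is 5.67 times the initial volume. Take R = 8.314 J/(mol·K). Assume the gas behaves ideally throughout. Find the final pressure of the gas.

13.5 kPa

Polytropic n=1.2: T₂ = T₁(V₁/V₂)^(n−1) = 526×(0.176)^0.20 = 372 K; P₂ = P₁(V₁/V₂)^n = 13.5 kPa.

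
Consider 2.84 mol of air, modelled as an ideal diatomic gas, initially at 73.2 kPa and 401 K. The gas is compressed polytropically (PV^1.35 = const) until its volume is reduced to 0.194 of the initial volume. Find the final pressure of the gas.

V₁ = nRT₁/P₁ = 2.84×8.314×401/73.2 = 129 L.
Polytropic n=1.35: T₂ = T₁(V₁/V₂)^(n−1) = 401×(5.15)^0.35 = 712 K; P₂ = P₁(V₁/V₂)^n = 670 kPa.

670 kPa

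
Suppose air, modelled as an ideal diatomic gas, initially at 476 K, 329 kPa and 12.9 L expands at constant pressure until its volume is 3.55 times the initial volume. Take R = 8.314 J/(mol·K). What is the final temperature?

Isobaric: P stays 329 kPa; V/T = const ⇒ T₂ = 1690 K, V₂ = 45.8 L.

1690 K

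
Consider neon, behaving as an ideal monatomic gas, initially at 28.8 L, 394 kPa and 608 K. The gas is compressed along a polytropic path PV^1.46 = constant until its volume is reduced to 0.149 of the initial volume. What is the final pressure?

6350 kPa

Polytropic n=1.46: T₂ = T₁(V₁/V₂)^(n−1) = 608×(6.71)^0.46 = 1460 K; P₂ = P₁(V₁/V₂)^n = 6350 kPa.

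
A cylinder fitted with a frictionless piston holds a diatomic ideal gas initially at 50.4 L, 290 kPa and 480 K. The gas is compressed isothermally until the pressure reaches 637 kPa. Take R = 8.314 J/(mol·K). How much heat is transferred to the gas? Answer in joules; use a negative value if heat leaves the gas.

n = P₁V₁/(RT₁) = 290×50.4/(8.314×480) = 3.66 mol.
Isothermal: T stays 480 K; PV = const ⇒ V₂ = 22.9 L, P₂ = 637 kPa.
ΔU = 0 (ideal gas, T constant).
W = nRT ln(V₂/V₁) = 3.66×8.314×480×ln(0.455) = -11500 J.
Q = ΔU + W = -11500 J.

-11500 J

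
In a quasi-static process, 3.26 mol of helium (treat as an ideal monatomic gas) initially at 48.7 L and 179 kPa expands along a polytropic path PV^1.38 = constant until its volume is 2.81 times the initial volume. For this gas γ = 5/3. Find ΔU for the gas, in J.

-4250 J

T₁ = P₁V₁/(nR) = 179×48.7/(3.26×8.314) = 322 K.
Polytropic n=1.38: T₂ = T₁(V₁/V₂)^(n−1) = 322×(0.356)^0.38 = 217 K; P₂ = P₁(V₁/V₂)^n = 43.0 kPa.
For an ideal gas ΔU = nCvΔT with Cv = (3/2)R = 12.5 J/(mol·K).
ΔU = 3.26×12.5×(217−322) = -4250 J.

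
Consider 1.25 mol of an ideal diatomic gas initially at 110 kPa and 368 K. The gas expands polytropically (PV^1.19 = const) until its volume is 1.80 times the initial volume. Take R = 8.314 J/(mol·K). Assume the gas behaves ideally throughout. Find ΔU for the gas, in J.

V₁ = nRT₁/P₁ = 1.25×8.314×368/110 = 34.8 L.
Polytropic n=1.19: T₂ = T₁(V₁/V₂)^(n−1) = 368×(0.556)^0.19 = 329 K; P₂ = P₁(V₁/V₂)^n = 54.7 kPa.
For an ideal gas ΔU = nCvΔT with Cv = (5/2)R = 20.8 J/(mol·K).
ΔU = 1.25×20.8×(329−368) = -1010 J.

-1010 J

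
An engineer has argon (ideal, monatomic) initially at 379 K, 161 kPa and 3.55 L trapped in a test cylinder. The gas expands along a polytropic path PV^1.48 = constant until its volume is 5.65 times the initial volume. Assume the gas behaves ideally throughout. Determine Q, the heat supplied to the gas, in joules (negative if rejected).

n = P₁V₁/(RT₁) = 161×3.55/(8.314×379) = 0.181 mol.
Polytropic n=1.48: T₂ = T₁(V₁/V₂)^(n−1) = 379×(0.177)^0.48 = 165 K; P₂ = P₁(V₁/V₂)^n = 12.4 kPa.
W = (P₁V₁−P₂V₂)/(n−1) = (161×3.55−12.4×20.1)/0.48 = 672 J.
ΔU = nCvΔT = 0.181×12.5×(165−379) = -484 J.
Q = ΔU + W = 188 J.

188 J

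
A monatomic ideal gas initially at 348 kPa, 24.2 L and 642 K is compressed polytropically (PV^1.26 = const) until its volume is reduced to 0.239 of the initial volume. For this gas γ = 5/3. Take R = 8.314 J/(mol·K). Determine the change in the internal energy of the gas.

5700 J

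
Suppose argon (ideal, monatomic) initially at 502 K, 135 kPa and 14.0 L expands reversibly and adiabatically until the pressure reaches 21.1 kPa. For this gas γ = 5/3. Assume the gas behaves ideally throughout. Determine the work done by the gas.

1490 J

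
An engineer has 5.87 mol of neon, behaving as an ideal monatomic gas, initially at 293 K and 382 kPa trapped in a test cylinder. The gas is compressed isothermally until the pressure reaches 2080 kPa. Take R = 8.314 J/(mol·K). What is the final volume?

6.87 L

V₁ = nRT₁/P₁ = 5.87×8.314×293/382 = 37.4 L.
Isothermal: T stays 293 K; PV = const ⇒ V₂ = 6.87 L, P₂ = 2080 kPa.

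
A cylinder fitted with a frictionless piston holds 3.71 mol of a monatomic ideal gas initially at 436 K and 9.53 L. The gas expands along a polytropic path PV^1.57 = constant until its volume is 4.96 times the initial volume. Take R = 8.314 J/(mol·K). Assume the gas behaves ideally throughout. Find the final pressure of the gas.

114 kPa

P₁ = nRT₁/V₁ = 3.71×8.314×436/9.53 = 1410 kPa.
Polytropic n=1.57: T₂ = T₁(V₁/V₂)^(n−1) = 436×(0.202)^0.57 = 175 K; P₂ = P₁(V₁/V₂)^n = 114 kPa.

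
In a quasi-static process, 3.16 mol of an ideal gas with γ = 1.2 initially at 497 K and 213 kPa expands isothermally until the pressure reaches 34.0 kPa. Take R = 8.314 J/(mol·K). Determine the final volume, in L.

384 L

V₁ = nRT₁/P₁ = 3.16×8.314×497/213 = 61.3 L.
Isothermal: T stays 497 K; PV = const ⇒ V₂ = 384 L, P₂ = 34.0 kPa.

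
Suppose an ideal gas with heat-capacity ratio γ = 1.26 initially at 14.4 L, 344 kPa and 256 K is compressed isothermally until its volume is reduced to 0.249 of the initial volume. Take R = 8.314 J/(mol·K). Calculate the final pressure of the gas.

Isothermal: T stays 256 K; PV = const ⇒ V₂ = 3.59 L, P₂ = 1380 kPa.

1380 kPa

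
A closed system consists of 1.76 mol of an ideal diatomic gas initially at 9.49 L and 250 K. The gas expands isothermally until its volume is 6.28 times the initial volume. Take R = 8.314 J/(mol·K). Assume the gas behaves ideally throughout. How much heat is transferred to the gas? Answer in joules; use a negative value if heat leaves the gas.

6720 J

P₁ = nRT₁/V₁ = 1.76×8.314×250/9.49 = 385 kPa.
Isothermal: T stays 250 K; PV = const ⇒ V₂ = 59.6 L, P₂ = 61.4 kPa.
ΔU = 0 (ideal gas, T constant).
W = nRT ln(V₂/V₁) = 1.76×8.314×250×ln(6.28) = 6720 J.
Q = ΔU + W = 6720 J.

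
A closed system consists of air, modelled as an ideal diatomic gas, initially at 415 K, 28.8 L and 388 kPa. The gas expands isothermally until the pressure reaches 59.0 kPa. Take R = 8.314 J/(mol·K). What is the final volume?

189 L

Isothermal: T stays 415 K; PV = const ⇒ V₂ = 189 L, P₂ = 59.0 kPa.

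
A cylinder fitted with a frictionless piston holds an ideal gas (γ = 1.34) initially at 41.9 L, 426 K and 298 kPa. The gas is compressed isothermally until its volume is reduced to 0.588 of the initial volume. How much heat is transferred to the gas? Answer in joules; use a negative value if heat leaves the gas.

-6630 J

n = P₁V₁/(RT₁) = 298×41.9/(8.314×426) = 3.53 mol.
Isothermal: T stays 426 K; PV = const ⇒ V₂ = 24.6 L, P₂ = 507 kPa.
ΔU = 0 (ideal gas, T constant).
W = nRT ln(V₂/V₁) = 3.53×8.314×426×ln(0.588) = -6630 J.
Q = ΔU + W = -6630 J.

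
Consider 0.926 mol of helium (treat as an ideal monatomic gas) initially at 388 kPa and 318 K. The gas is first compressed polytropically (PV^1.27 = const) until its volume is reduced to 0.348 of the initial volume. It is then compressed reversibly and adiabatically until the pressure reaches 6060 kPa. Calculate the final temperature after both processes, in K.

743 K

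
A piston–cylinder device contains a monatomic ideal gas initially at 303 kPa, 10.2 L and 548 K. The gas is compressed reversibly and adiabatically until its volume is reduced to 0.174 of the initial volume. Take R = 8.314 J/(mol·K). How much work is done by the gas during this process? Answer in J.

n = P₁V₁/(RT₁) = 303×10.2/(8.314×548) = 0.678 mol.
Adiabatic: TV^(γ−1) = const ⇒ T₂ = 548×(5.75)^0.667 = 1760 K; PV^γ = const ⇒ P₂ = 5590 kPa.
ΔU = nCvΔT = 0.678×12.5×(1760−548) = 10200 J.
Q = 0 for an adiabatic process, so W = −ΔU = -10200 J.

-10200 J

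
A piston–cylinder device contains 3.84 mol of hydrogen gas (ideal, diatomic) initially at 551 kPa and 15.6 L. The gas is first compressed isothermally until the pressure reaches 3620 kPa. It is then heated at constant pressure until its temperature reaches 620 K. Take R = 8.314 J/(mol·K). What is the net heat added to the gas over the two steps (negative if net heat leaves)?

23000 J

T₁ = P₁V₁/(nR) = 551×15.6/(3.84×8.314) = 269 K.
Step 1 — Isothermal: T stays 269 K; PV = const ⇒ V₂ = 2.37 L, P₂ = 3620 kPa.
ΔU = 0 (ideal gas, T constant).
W = nRT ln(V₂/V₁) = 3.84×8.314×269×ln(0.152) = -16200 J.
Q = ΔU + W = -16200 J.
State after step 1: P = 3620 kPa, V = 2.37 L, T = 269 K.
Step 2 — Isobaric: P stays 3620 kPa; V/T = const ⇒ T₂ = 620 K, V₂ = 5.47 L.
W = PΔV = 3620×(5.47−2.37) kPa·L = 11200 J.
ΔU = nCvΔT = 3.84×20.8×(620−269) = 28000 J.
Q = ΔU + W = nCpΔT = 39200 J.
Net over both steps: W = -4980 J, Q = 23000 J, ΔU = 28000 J.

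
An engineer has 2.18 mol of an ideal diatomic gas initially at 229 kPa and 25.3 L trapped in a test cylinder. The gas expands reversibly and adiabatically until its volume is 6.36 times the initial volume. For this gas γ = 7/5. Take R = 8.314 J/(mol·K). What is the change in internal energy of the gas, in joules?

-7570 J

T₁ = P₁V₁/(nR) = 229×25.3/(2.18×8.314) = 320 K.
Adiabatic: TV^(γ−1) = const ⇒ T₂ = 320×(0.157)^0.400 = 153 K; PV^γ = const ⇒ P₂ = 17.2 kPa.
For an ideal gas ΔU = nCvΔT with Cv = (5/2)R = 20.8 J/(mol·K).
ΔU = 2.18×20.8×(153−320) = -7570 J.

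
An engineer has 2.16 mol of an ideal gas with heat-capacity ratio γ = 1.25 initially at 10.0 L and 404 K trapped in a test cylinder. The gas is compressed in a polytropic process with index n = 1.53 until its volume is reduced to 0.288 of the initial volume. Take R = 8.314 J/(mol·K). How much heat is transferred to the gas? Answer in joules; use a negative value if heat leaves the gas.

P₁ = nRT₁/V₁ = 2.16×8.314×404/10.0 = 726 kPa.
Polytropic n=1.53: T₂ = T₁(V₁/V₂)^(n−1) = 404×(3.47)^0.53 = 781 K; P₂ = P₁(V₁/V₂)^n = 4870 kPa.
W = (P₁V₁−P₂V₂)/(n−1) = (726×10.0−4870×2.88)/0.53 = -12800 J.
ΔU = nCvΔT = 2.16×33.3×(781−404) = 27100 J.
Q = ΔU + W = 14300 J.

14300 J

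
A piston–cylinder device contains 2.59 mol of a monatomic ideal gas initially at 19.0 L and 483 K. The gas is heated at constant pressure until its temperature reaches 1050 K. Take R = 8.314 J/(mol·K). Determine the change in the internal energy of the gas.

18300 J

P₁ = nRT₁/V₁ = 2.59×8.314×483/19.0 = 547 kPa.
Isobaric: P stays 547 kPa; V/T = const ⇒ T₂ = 1050 K, V₂ = 41.3 L.
For an ideal gas ΔU = nCvΔT with Cv = (3/2)R = 12.5 J/(mol·K).
ΔU = 2.59×12.5×(1050−483) = 18300 J.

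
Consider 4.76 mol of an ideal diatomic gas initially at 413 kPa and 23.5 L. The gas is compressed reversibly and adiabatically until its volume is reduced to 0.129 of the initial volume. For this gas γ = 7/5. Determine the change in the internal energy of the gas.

30800 J

T₁ = P₁V₁/(nR) = 413×23.5/(4.76×8.314) = 245 K.
Adiabatic: TV^(γ−1) = const ⇒ T₂ = 245×(7.75)^0.400 = 556 K; PV^γ = const ⇒ P₂ = 7260 kPa.
For an ideal gas ΔU = nCvΔT with Cv = (5/2)R = 20.8 J/(mol·K).
ΔU = 4.76×20.8×(556−245) = 30800 J.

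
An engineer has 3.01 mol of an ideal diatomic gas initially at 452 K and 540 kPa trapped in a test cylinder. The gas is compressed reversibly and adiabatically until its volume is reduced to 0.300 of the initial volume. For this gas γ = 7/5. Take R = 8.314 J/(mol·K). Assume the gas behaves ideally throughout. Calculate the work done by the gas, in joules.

-17500 J

V₁ = nRT₁/P₁ = 3.01×8.314×452/540 = 20.9 L.
Adiabatic: TV^(γ−1) = const ⇒ T₂ = 452×(3.33)^0.400 = 732 K; PV^γ = const ⇒ P₂ = 2910 kPa.
ΔU = nCvΔT = 3.01×20.8×(732−452) = 17500 J.
Q = 0 for an adiabatic process, so W = −ΔU = -17500 J.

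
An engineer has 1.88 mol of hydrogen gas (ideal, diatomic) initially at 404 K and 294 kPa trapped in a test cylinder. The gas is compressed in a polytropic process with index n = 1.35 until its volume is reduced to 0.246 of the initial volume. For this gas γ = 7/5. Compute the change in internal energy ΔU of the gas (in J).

V₁ = nRT₁/P₁ = 1.88×8.314×404/294 = 21.5 L.
Polytropic n=1.35: T₂ = T₁(V₁/V₂)^(n−1) = 404×(4.07)^0.35 = 660 K; P₂ = P₁(V₁/V₂)^n = 1950 kPa.
For an ideal gas ΔU = nCvΔT with Cv = (5/2)R = 20.8 J/(mol·K).
ΔU = 1.88×20.8×(660−404) = 10000 J.

10000 J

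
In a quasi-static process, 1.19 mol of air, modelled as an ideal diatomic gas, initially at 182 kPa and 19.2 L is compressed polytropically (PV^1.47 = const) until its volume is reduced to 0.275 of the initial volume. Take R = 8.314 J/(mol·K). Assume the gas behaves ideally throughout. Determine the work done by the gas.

T₁ = P₁V₁/(nR) = 182×19.2/(1.19×8.314) = 353 K.
Polytropic n=1.47: T₂ = T₁(V₁/V₂)^(n−1) = 353×(3.64)^0.47 = 648 K; P₂ = P₁(V₁/V₂)^n = 1210 kPa.
W = (P₁V₁−P₂V₂)/(n−1) = (182×19.2−1210×5.28)/0.47 = -6200 J.

-6200 J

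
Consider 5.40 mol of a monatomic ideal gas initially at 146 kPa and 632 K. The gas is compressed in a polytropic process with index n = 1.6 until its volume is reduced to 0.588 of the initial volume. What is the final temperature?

V₁ = nRT₁/P₁ = 5.40×8.314×632/146 = 194 L.
Polytropic n=1.6: T₂ = T₁(V₁/V₂)^(n−1) = 632×(1.70)^0.60 = 869 K; P₂ = P₁(V₁/V₂)^n = 341 kPa.

869 K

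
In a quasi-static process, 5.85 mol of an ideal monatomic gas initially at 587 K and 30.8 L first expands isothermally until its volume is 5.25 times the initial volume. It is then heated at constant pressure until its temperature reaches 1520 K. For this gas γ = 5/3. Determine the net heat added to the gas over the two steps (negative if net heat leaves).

161000 J

P₁ = nRT₁/V₁ = 5.85×8.314×587/30.8 = 927 kPa.
Step 1 — Isothermal: T stays 587 K; PV = const ⇒ V₂ = 162 L, P₂ = 177 kPa.
ΔU = 0 (ideal gas, T constant).
W = nRT ln(V₂/V₁) = 5.85×8.314×587×ln(5.25) = 47300 J.
Q = ΔU + W = 47300 J.
State after step 1: P = 177 kPa, V = 162 L, T = 587 K.
Step 2 — Isobaric: P stays 177 kPa; V/T = const ⇒ T₂ = 1520 K, V₂ = 419 L.
W = PΔV = 177×(419−162) kPa·L = 45400 J.
ΔU = nCvΔT = 5.85×12.5×(1520−587) = 68100 J.
Q = ΔU + W = nCpΔT = 113000 J.
Net over both steps: W = 92700 J, Q = 161000 J, ΔU = 68100 J.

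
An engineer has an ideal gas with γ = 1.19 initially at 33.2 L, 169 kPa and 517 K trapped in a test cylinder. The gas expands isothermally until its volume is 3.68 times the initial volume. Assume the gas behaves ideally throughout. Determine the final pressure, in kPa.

45.9 kPa

Isothermal: T stays 517 K; PV = const ⇒ V₂ = 122 L, P₂ = 45.9 kPa.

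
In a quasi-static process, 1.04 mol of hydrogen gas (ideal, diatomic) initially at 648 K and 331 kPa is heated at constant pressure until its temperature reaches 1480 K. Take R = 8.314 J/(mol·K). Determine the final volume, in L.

38.7 L

V₁ = nRT₁/P₁ = 1.04×8.314×648/331 = 16.9 L.
Isobaric: P stays 331 kPa; V/T = const ⇒ T₂ = 1480 K, V₂ = 38.7 L.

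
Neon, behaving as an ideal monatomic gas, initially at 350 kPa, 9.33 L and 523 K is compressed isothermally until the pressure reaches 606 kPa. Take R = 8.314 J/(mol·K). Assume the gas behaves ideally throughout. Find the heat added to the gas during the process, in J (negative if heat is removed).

n = P₁V₁/(RT₁) = 350×9.33/(8.314×523) = 0.751 mol.
Isothermal: T stays 523 K; PV = const ⇒ V₂ = 5.39 L, P₂ = 606 kPa.
ΔU = 0 (ideal gas, T constant).
W = nRT ln(V₂/V₁) = 0.751×8.314×523×ln(0.578) = -1790 J.
Q = ΔU + W = -1790 J.

-1790 J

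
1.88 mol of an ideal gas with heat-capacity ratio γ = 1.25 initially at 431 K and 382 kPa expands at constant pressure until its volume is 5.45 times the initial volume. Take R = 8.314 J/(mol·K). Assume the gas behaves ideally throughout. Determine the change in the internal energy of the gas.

120000 J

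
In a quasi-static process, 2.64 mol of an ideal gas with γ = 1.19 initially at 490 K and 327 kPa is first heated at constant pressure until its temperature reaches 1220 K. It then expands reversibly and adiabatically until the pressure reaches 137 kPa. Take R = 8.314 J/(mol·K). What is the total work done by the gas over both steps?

V₁ = nRT₁/P₁ = 2.64×8.314×490/327 = 32.9 L.
Step 1 — Isobaric: P stays 327 kPa; V/T = const ⇒ T₂ = 1220 K, V₂ = 81.9 L.
W = PΔV = 327×(81.9−32.9) kPa·L = 16000 J.
ΔU = nCvΔT = 2.64×43.8×(1220−490) = 84300 J.
Q = ΔU + W = nCpΔT = 100000 J.
State after step 1: P = 327 kPa, V = 81.9 L, T = 1220 K.
Step 2 — Adiabatic: T₂/T₁ = (P₂/P₁)^((γ−1)/γ) ⇒ T₂ = 1220×(0.419)^0.160 = 1060 K; V₂ = 170 L.
ΔU = nCvΔT = 2.64×43.8×(1060−1220) = -18300 J.
Q = 0 for an adiabatic process, so W = −ΔU = 18300 J.
Net over both steps: W = 34300 J, Q = 100000 J, ΔU = 66100 J.

34300 J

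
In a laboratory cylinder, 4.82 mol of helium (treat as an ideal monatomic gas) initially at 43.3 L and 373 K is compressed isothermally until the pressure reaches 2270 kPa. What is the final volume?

6.58 L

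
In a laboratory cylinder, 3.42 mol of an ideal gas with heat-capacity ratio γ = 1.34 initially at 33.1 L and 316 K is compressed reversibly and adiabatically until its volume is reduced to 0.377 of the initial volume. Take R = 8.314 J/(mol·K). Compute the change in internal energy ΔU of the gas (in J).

10400 J

P₁ = nRT₁/V₁ = 3.42×8.314×316/33.1 = 271 kPa.
Adiabatic: TV^(γ−1) = const ⇒ T₂ = 316×(2.65)^0.340 = 440 K; PV^γ = const ⇒ P₂ = 1000 kPa.
For an ideal gas ΔU = nCvΔT with Cv = R/(γ−1) = 24.5 J/(mol·K).
ΔU = 3.42×24.5×(440−316) = 10400 J.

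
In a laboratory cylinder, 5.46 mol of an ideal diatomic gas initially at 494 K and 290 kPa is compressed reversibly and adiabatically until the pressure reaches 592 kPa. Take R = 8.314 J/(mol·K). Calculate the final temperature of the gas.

606 K

V₁ = nRT₁/P₁ = 5.46×8.314×494/290 = 77.3 L.
Adiabatic: T₂/T₁ = (P₂/P₁)^((γ−1)/γ) ⇒ T₂ = 494×(2.04)^0.286 = 606 K; V₂ = 46.4 L.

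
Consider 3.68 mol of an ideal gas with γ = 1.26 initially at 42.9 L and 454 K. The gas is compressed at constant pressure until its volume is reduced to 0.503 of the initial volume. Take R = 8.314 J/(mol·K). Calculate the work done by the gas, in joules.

-6900 J

P₁ = nRT₁/V₁ = 3.68×8.314×454/42.9 = 324 kPa.
Isobaric: P stays 324 kPa; V/T = const ⇒ T₂ = 228 K, V₂ = 21.6 L.
W = PΔV = 324×(21.6−42.9) kPa·L = -6900 J.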